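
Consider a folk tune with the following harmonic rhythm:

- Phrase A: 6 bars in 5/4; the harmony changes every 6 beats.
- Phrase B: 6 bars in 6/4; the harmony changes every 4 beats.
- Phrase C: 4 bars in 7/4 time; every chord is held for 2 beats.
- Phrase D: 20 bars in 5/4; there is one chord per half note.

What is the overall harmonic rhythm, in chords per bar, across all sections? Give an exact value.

A: 6 bars of 5 beats is 30 beats; at 6 beats each that's 5 chords.
B: 6 bars of 6 beats is 36 beats; at 4 beats each that's 9 chords.
C: 4 bars of 7 beats is 28 beats; at 2 beats each that's 14 chords.
D: 20 bars of 5 beats is 100 beats; at 2 beats each that's 50 chords.
Overall: 78 chords over 36 bars → 78/36 = 13/6 chords per bar.

13/6 chords per bar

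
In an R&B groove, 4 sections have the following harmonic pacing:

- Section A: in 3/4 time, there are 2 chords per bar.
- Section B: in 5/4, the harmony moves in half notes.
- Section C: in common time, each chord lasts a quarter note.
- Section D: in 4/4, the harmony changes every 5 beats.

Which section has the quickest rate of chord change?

Section C

A: 3 beats/bar ÷ 1.5 beats/chord = 2 chords/bar.
B: 5 beats/bar ÷ 2 beats/chord = 2.5 chords/bar.
C: 4 beats/bar ÷ 1 beat/chord = 4 chords/bar.
D: 4 beats/bar ÷ 5 beats/chord = 0.8 chords/bar.
Fastest is C at 4 chords/bar.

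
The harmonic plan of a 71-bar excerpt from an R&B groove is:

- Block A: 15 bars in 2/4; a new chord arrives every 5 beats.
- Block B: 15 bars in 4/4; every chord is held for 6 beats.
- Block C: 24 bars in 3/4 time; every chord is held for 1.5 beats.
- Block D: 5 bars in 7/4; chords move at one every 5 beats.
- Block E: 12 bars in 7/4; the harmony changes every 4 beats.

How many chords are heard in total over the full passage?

92 chords

A has 30 beats and chords last 5 each, so 6 chords.
B has 60 beats and chords last 6 each, so 10 chords.
C has 72 beats and chords last 1.5 each, so 48 chords.
D has 35 beats and chords last 5 each, so 7 chords.
E has 84 beats and chords last 4 each, so 21 chords.
Total: 6 + 10 + 48 + 7 + 21 = 92.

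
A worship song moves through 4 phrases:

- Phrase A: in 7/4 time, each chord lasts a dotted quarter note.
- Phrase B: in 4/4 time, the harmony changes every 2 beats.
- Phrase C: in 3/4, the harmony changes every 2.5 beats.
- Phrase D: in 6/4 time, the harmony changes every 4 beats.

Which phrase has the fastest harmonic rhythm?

Phrase A

A: 7 beats/bar ÷ 1.5 beats/chord = 14/3 chords/bar.
B: 4 beats/bar ÷ 2 beats/chord = 2 chords/bar.
C: 3 beats/bar ÷ 2.5 beats/chord = 1.2 chords/bar.
D: 6 beats/bar ÷ 4 beats/chord = 1.5 chords/bar.
Fastest is A at 14/3 chords/bar.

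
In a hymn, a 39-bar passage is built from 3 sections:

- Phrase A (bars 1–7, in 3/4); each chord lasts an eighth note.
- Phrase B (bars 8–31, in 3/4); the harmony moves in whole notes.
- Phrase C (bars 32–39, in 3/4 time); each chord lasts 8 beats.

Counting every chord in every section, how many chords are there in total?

A has 21 beats and chords last 0.5 each, so 42 chords.
B has 72 beats and chords last 4 each, so 18 chords.
C has 24 beats and chords last 8 each, so 3 chords.
Total: 42 + 18 + 3 = 63.

63 chords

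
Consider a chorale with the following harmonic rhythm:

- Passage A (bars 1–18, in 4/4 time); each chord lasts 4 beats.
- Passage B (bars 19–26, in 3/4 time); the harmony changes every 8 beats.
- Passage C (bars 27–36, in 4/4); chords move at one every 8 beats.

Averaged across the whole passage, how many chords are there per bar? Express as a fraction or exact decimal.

13/18 chords per bar

A: 18 bars of 4 beats is 72 beats; at 4 beats each that's 18 chords.
B: 8 bars of 3 beats is 24 beats; at 8 beats each that's 3 chords.
C: 10 bars of 4 beats is 40 beats; at 8 beats each that's 5 chords.
Overall: 26 chords over 36 bars → 26/36 = 13/18 chords per bar.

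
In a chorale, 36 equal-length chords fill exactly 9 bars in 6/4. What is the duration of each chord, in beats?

1.5 beats

9 bars × 6 beats/bar = 54 beats total.
54 beats ÷ 36 chords = 1.5 beats per chord.
(That is a dotted quarter note.)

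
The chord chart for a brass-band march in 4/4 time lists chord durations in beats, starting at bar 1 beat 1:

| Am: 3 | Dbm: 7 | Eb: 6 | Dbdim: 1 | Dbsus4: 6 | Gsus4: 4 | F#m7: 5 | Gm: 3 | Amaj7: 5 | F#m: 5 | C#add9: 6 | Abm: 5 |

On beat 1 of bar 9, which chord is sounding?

Gm

Beat 1 of bar 9 is beat (9−1)×4 + 1 = 33 overall.
Running totals: Am ends at 3, Dbm ends at 10, Eb ends at 16, Dbdim ends at 17, Dbsus4 ends at 23, Gsus4 ends at 27, F#m7 ends at 32, Gm ends at 35.
Beat 33 falls within Gm.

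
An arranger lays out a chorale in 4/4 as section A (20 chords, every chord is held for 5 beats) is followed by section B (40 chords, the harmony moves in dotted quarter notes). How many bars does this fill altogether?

40 bars

A: 20 × 5 = 100 beats = 25 bars.
B: 40 × 1.5 = 60 beats = 15 bars.
Total: 25 + 15 = 40 bars.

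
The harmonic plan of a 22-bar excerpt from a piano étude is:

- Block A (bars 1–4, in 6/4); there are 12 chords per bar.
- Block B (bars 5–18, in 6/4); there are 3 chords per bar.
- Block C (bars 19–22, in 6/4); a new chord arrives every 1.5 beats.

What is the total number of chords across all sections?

106 chords

A has 24 beats and chords last 0.5 each, so 48 chords.
B has 84 beats and chords last 2 each, so 42 chords.
C has 24 beats and chords last 1.5 each, so 16 chords.
Total: 48 + 42 + 16 = 106.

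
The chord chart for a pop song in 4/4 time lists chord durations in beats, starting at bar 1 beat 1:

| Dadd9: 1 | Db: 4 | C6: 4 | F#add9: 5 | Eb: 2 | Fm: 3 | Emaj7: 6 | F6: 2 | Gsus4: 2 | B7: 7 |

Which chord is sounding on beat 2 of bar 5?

Beat 2 of bar 5 is beat (5−1)×4 + 2 = 18 overall.
Running totals: Dadd9 ends at 1, Db ends at 5, C6 ends at 9, F#add9 ends at 14, Eb ends at 16, Fm ends at 19.
Beat 18 falls within Fm.

Fm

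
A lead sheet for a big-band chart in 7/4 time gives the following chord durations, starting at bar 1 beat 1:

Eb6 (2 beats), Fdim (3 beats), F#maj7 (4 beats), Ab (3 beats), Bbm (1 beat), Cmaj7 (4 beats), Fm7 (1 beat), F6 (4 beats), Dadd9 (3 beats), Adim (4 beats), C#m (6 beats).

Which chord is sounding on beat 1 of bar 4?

Beat 1 of bar 4 is beat (4−1)×7 + 1 = 22 overall.
Running totals: Eb6 ends at 2, Fdim ends at 5, F#maj7 ends at 9, Ab ends at 12, Bbm ends at 13, Cmaj7 ends at 17, Fm7 ends at 18, F6 ends at 22.
Beat 22 falls within F6.

F6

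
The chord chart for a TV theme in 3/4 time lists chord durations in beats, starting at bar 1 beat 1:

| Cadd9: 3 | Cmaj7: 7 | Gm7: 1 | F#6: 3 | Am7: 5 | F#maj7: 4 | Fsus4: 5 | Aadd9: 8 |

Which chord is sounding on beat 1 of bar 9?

Beat 1 of bar 9 is beat (9−1)×3 + 1 = 25 overall.
Running totals: Cadd9 ends at 3, Cmaj7 ends at 10, Gm7 ends at 11, F#6 ends at 14, Am7 ends at 19, F#maj7 ends at 23, Fsus4 ends at 28.
Beat 25 falls within Fsus4.

Fsus4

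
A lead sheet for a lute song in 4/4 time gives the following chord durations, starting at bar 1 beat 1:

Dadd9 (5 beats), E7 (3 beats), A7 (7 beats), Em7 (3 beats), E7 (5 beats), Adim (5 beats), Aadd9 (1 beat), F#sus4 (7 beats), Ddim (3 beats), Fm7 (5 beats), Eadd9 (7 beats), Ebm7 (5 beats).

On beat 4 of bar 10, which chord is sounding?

Beat 4 of bar 10 is beat (10−1)×4 + 4 = 40 overall.
Running totals: Dadd9 ends at 5, E7 ends at 8, A7 ends at 15, Em7 ends at 18, E7 ends at 23, Adim ends at 28, Aadd9 ends at 29, F#sus4 ends at 36, Ddim ends at 39, Fm7 ends at 44.
Beat 40 falls within Fm7.

Fm7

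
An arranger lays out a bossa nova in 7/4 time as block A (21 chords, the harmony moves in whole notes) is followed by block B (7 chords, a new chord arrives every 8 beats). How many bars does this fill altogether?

A: 21 × 4 = 84 beats = 12 bars.
B: 7 × 8 = 56 beats = 8 bars.
Total: 12 + 8 = 20 bars.

20 bars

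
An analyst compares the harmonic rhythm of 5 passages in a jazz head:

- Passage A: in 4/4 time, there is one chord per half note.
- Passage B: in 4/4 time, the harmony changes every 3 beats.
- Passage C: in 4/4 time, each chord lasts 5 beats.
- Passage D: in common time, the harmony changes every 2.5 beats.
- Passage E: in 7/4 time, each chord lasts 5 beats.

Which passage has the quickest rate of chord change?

Passage A

A: 4/2 = 2 chords/bar.
B: 4/3 = 4/3 chords/bar.
C: 4/5 = 0.8 chords/bar.
D: 4/2.5 = 1.6 chords/bar.
E: 7/5 = 1.4 chords/bar.
Fastest is A at 2 chords/bar.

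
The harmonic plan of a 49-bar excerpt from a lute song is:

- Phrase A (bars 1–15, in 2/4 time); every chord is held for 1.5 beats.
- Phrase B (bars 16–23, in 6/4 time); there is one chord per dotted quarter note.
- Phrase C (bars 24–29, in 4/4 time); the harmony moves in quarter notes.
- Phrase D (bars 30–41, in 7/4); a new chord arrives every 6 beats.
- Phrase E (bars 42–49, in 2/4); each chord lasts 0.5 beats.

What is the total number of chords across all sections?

122 chords

A has 30 beats and chords last 1.5 each, so 20 chords.
B has 48 beats and chords last 1.5 each, so 32 chords.
C has 24 beats and chords last 1 each, so 24 chords.
D has 84 beats and chords last 6 each, so 14 chords.
E has 16 beats and chords last 0.5 each, so 32 chords.
Total: 20 + 32 + 24 + 14 + 32 = 122.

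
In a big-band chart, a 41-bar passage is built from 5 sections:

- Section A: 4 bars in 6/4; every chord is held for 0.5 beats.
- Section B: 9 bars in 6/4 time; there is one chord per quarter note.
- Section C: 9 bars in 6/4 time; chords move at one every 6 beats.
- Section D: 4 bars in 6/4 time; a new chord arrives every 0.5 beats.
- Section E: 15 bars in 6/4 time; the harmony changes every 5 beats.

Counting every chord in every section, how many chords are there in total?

177 chords

A: 4 bars × 6 beats = 24 beats; 0.5 beats/chord → 48 chords.
B: 9 bars × 6 beats = 54 beats; 1 beat/chord → 54 chords.
C: 9 bars × 6 beats = 54 beats; 6 beats/chord → 9 chords.
D: 4 bars × 6 beats = 24 beats; 0.5 beats/chord → 48 chords.
E: 15 bars × 6 beats = 90 beats; 5 beats/chord → 18 chords.
Total: 48 + 54 + 9 + 48 + 18 = 177.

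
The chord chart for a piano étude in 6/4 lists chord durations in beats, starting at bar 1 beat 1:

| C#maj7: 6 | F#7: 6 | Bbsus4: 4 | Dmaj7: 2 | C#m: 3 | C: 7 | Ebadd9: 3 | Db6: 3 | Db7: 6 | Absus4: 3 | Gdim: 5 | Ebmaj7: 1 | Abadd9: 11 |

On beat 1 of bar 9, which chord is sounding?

Ebmaj7

Beat 1 of bar 9 is beat (9−1)×6 + 1 = 49 overall.
Running totals: C#maj7 ends at 6, F#7 ends at 12, Bbsus4 ends at 16, Dmaj7 ends at 18, C#m ends at 21, C ends at 28, Ebadd9 ends at 31, Db6 ends at 34, Db7 ends at 40, Absus4 ends at 43, Gdim ends at 48, Ebmaj7 ends at 49.
Beat 49 falls within Ebmaj7.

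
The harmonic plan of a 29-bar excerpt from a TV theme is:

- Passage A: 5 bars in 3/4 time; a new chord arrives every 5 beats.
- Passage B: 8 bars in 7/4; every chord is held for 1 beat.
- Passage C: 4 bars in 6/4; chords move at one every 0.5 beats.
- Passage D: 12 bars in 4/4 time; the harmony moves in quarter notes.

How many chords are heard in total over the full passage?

A: 5 bars × 3 beats = 15 beats; 5 beats/chord → 3 chords.
B: 8 bars × 7 beats = 56 beats; 1 beat/chord → 56 chords.
C: 4 bars × 6 beats = 24 beats; 0.5 beats/chord → 48 chords.
D: 12 bars × 4 beats = 48 beats; 1 beat/chord → 48 chords.
Total: 3 + 56 + 48 + 48 = 155.

155 chords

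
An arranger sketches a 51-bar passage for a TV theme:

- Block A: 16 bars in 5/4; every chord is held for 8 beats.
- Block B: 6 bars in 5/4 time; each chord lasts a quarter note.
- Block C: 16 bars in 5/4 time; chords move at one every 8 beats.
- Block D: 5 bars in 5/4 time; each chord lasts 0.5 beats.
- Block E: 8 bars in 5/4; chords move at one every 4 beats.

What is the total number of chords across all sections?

110 chords

A: 16·5 = 80 beats, 80/8 = 10 chords.
B: 6·5 = 30 beats, 30/1 = 30 chords.
C: 16·5 = 80 beats, 80/8 = 10 chords.
D: 5·5 = 25 beats, 25/0.5 = 50 chords.
E: 8·5 = 40 beats, 40/4 = 10 chords.
Total: 10 + 30 + 10 + 50 + 10 = 110.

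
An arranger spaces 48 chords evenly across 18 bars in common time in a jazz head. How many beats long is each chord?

18 bars × 4 beats/bar = 72 beats total.
72 beats ÷ 48 chords = 1.5 beats per chord.
(That is a dotted quarter note.)

1.5 beats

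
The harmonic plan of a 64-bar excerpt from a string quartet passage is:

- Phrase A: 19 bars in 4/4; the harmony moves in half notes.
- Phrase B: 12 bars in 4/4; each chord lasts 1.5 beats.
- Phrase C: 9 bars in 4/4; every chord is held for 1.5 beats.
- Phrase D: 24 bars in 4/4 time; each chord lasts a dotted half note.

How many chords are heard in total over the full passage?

A: 19 bars × 4 beats = 76 beats; 2 beats/chord → 38 chords.
B: 12 bars × 4 beats = 48 beats; 1.5 beats/chord → 32 chords.
C: 9 bars × 4 beats = 36 beats; 1.5 beats/chord → 24 chords.
D: 24 bars × 4 beats = 96 beats; 3 beats/chord → 32 chords.
Total: 38 + 32 + 24 + 32 = 126.

126 chords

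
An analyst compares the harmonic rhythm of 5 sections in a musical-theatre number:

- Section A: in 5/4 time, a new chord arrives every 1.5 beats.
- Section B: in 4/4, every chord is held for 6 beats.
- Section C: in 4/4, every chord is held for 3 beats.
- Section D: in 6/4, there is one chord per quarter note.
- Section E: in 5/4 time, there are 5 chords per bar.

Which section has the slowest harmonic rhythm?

Section B

A: 5/1.5 = 10/3 chords/bar.
B: 4/6 = 2/3 chords/bar.
C: 4/3 = 4/3 chords/bar.
D: 6/1 = 6 chords/bar.
E: 5/1 = 5 chords/bar.
Slowest is B at 2/3 chords/bar.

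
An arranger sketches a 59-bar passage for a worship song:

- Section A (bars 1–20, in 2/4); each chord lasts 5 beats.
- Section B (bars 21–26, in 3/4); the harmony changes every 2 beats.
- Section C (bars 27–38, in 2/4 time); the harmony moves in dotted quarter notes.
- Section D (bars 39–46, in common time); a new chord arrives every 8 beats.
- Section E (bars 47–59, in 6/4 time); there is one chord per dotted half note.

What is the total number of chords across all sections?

63 chords

A has 40 beats and chords last 5 each, so 8 chords.
B has 18 beats and chords last 2 each, so 9 chords.
C has 24 beats and chords last 1.5 each, so 16 chords.
D has 32 beats and chords last 8 each, so 4 chords.
E has 78 beats and chords last 3 each, so 26 chords.
Total: 8 + 9 + 16 + 4 + 26 = 63.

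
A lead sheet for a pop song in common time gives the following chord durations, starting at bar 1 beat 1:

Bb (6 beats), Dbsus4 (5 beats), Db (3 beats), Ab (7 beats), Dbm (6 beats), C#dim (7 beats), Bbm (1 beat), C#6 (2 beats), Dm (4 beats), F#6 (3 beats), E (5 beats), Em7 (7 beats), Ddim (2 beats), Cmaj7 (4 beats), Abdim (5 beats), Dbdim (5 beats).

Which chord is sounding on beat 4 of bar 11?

Beat 4 of bar 11 is beat (11−1)×4 + 4 = 44 overall.
Running totals: Bb ends at 6, Dbsus4 ends at 11, Db ends at 14, Ab ends at 21, Dbm ends at 27, C#dim ends at 34, Bbm ends at 35, C#6 ends at 37, Dm ends at 41, F#6 ends at 44.
Beat 44 falls within F#6.

F#6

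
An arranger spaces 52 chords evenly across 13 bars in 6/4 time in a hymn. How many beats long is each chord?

1.5 beats

13 bars × 6 beats/bar = 78 beats total.
78 beats ÷ 52 chords = 1.5 beats per chord.
(That is a dotted quarter note.)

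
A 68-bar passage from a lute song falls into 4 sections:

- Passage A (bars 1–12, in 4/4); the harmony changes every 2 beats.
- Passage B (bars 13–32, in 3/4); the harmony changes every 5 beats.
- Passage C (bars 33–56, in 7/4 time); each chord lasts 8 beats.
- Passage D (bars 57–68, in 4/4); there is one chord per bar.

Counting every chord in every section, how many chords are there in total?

69 chords

A has 48 beats and chords last 2 each, so 24 chords.
B has 60 beats and chords last 5 each, so 12 chords.
C has 168 beats and chords last 8 each, so 21 chords.
D has 48 beats and chords last 4 each, so 12 chords.
Total: 24 + 12 + 21 + 12 = 69.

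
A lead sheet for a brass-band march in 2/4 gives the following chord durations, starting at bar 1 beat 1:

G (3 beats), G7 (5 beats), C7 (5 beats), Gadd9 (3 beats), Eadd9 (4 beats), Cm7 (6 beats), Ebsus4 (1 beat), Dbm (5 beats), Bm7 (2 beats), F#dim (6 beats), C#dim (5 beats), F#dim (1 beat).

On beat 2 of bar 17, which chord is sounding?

Beat 2 of bar 17 is beat (17−1)×2 + 2 = 34 overall.
Running totals: G ends at 3, G7 ends at 8, C7 ends at 13, Gadd9 ends at 16, Eadd9 ends at 20, Cm7 ends at 26, Ebsus4 ends at 27, Dbm ends at 32, Bm7 ends at 34.
Beat 34 falls within Bm7.

Bm7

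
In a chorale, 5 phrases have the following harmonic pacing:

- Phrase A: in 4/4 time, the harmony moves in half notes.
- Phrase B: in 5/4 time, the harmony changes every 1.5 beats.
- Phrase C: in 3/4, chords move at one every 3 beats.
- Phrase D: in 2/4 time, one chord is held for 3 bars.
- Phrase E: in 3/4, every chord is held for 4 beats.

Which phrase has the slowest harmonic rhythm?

Phrase D

A: 4 beats/bar ÷ 2 beats/chord = 2 chords/bar.
B: 5 beats/bar ÷ 1.5 beats/chord = 10/3 chords/bar.
C: 3 beats/bar ÷ 3 beats/chord = 1 chord/bar.
D: 2 beats/bar ÷ 6 beats/chord = 1/3 chords/bar.
E: 3 beats/bar ÷ 4 beats/chord = 0.75 chords/bar.
Slowest is D at 1/3 chords/bar.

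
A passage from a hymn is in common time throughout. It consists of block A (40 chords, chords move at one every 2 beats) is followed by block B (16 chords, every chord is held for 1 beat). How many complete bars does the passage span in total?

A: 40 × 2 = 80 beats = 20 bars.
B: 16 × 1 = 16 beats = 4 bars.
Total: 20 + 4 = 24 bars.

24 bars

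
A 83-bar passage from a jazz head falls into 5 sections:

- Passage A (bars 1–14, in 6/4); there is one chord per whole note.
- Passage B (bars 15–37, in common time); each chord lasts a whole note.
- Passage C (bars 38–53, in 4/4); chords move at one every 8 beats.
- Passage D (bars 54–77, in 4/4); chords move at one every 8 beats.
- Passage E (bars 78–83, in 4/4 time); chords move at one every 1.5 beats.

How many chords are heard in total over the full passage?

A: 14·6 = 84 beats, 84/4 = 21 chords.
B: 23·4 = 92 beats, 92/4 = 23 chords.
C: 16·4 = 64 beats, 64/8 = 8 chords.
D: 24·4 = 96 beats, 96/8 = 12 chords.
E: 6·4 = 24 beats, 24/1.5 = 16 chords.
Total: 21 + 23 + 8 + 12 + 16 = 80.

80 chords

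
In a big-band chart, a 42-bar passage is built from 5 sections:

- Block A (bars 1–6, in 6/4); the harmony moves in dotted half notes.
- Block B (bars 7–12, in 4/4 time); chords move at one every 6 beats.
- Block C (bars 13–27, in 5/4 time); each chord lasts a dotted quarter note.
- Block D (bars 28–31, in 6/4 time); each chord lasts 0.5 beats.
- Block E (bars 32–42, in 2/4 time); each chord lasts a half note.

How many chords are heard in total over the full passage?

125 chords

A: 6·6 = 36 beats, 36/3 = 12 chords.
B: 6·4 = 24 beats, 24/6 = 4 chords.
C: 15·5 = 75 beats, 75/1.5 = 50 chords.
D: 4·6 = 24 beats, 24/0.5 = 48 chords.
E: 11·2 = 22 beats, 22/2 = 11 chords.
Total: 12 + 4 + 50 + 48 + 11 = 125.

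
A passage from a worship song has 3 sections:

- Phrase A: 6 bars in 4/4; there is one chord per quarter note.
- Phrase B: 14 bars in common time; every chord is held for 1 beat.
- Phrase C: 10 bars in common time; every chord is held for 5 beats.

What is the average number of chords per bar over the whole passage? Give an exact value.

44/15 chords per bar

A: 6 × 4 = 24 beats ÷ 1 = 24 chords.
B: 14 × 4 = 56 beats ÷ 1 = 56 chords.
C: 10 × 4 = 40 beats ÷ 5 = 8 chords.
Overall: 88 chords over 30 bars → 88/30 = 44/15 chords per bar.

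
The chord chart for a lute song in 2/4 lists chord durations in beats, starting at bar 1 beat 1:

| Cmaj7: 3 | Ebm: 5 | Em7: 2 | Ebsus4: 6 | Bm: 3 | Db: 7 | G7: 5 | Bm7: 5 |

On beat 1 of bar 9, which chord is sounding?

Beat 1 of bar 9 is beat (9−1)×2 + 1 = 17 overall.
Running totals: Cmaj7 ends at 3, Ebm ends at 8, Em7 ends at 10, Ebsus4 ends at 16, Bm ends at 19.
Beat 17 falls within Bm.

Bm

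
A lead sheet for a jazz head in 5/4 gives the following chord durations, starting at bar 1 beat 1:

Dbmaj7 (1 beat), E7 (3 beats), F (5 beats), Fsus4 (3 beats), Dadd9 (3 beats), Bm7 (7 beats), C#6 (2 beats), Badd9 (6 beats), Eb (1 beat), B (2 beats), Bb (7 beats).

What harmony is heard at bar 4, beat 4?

Beat 4 of bar 4 is beat (4−1)×5 + 4 = 19 overall.
Running totals: Dbmaj7 ends at 1, E7 ends at 4, F ends at 9, Fsus4 ends at 12, Dadd9 ends at 15, Bm7 ends at 22.
Beat 19 falls within Bm7.

Bm7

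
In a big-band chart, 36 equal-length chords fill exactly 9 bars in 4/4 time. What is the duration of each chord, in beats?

9 bars × 4 beats/bar = 36 beats total.
36 beats ÷ 36 chords = 1 beats per chord.
(That is a quarter note.)

1 beat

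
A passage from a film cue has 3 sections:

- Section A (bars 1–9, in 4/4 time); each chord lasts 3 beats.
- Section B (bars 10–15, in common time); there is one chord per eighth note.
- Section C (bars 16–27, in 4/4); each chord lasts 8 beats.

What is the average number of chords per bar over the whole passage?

A: 9 × 4 = 36 beats ÷ 3 = 12 chords.
B: 6 × 4 = 24 beats ÷ 0.5 = 48 chords.
C: 12 × 4 = 48 beats ÷ 8 = 6 chords.
Overall: 66 chords over 27 bars → 66/27 = 22/9 chords per bar.

22/9 chords per bar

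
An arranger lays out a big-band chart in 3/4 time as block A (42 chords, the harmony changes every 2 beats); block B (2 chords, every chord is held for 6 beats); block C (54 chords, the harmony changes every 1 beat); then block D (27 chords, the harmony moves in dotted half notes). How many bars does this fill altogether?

77 bars

A: 42 × 2 = 84 beats = 28 bars.
B: 2 × 6 = 12 beats = 4 bars.
C: 54 × 1 = 54 beats = 18 bars.
D: 27 × 3 = 81 beats = 27 bars.
Total: 28 + 4 + 18 + 27 = 77 bars.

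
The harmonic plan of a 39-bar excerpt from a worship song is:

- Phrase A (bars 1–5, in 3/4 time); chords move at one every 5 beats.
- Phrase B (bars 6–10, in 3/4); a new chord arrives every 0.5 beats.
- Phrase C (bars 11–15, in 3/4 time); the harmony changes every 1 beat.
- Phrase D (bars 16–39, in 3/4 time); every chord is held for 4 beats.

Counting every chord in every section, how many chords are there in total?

66 chords

A: 5 bars × 3 beats = 15 beats; 5 beats/chord → 3 chords.
B: 5 bars × 3 beats = 15 beats; 0.5 beats/chord → 30 chords.
C: 5 bars × 3 beats = 15 beats; 1 beat/chord → 15 chords.
D: 24 bars × 3 beats = 72 beats; 4 beats/chord → 18 chords.
Total: 3 + 30 + 15 + 18 = 66.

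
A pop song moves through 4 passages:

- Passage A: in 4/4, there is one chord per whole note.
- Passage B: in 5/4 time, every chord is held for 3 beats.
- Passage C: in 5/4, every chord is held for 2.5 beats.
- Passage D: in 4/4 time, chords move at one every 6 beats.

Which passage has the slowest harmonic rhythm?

A: 4/4 = 1 chord/bar.
B: 5/3 = 5/3 chords/bar.
C: 5/2.5 = 2 chords/bar.
D: 4/6 = 2/3 chords/bar.
Slowest is D at 2/3 chords/bar.

Passage D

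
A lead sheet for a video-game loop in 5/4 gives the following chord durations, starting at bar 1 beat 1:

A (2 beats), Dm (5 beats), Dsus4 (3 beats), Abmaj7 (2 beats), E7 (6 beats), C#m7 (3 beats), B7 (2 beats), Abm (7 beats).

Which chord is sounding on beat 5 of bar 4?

C#m7

Beat 5 of bar 4 is beat (4−1)×5 + 5 = 20 overall.
Running totals: A ends at 2, Dm ends at 7, Dsus4 ends at 10, Abmaj7 ends at 12, E7 ends at 18, C#m7 ends at 21.
Beat 20 falls within C#m7.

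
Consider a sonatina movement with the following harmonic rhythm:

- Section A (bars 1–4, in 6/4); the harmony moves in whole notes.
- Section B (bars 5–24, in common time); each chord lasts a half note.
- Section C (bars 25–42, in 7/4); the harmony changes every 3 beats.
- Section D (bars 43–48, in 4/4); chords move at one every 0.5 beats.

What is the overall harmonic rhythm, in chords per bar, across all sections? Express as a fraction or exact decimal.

A: 4 × 6 = 24 beats ÷ 4 = 6 chords.
B: 20 × 4 = 80 beats ÷ 2 = 40 chords.
C: 18 × 7 = 126 beats ÷ 3 = 42 chords.
D: 6 × 4 = 24 beats ÷ 0.5 = 48 chords.
Overall: 136 chords over 48 bars → 136/48 = 17/6 chords per bar.

17/6 chords per bar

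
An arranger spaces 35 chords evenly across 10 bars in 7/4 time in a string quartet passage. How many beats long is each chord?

2 beats

10 bars × 7 beats/bar = 70 beats total.
70 beats ÷ 35 chords = 2 beats per chord.
(That is a half note.)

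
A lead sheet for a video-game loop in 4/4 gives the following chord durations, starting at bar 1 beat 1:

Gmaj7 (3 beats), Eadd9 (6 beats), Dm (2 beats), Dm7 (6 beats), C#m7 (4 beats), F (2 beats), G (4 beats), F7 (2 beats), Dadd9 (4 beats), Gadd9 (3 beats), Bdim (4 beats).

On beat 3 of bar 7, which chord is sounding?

Beat 3 of bar 7 is beat (7−1)×4 + 3 = 27 overall.
Running totals: Gmaj7 ends at 3, Eadd9 ends at 9, Dm ends at 11, Dm7 ends at 17, C#m7 ends at 21, F ends at 23, G ends at 27.
Beat 27 falls within G.

G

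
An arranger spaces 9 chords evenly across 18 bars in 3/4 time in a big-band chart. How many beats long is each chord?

6 beats

18 bars × 3 beats/bar = 54 beats total.
54 beats ÷ 9 chords = 6 beats per chord.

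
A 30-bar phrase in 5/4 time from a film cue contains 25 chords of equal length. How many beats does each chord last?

6 beats

30 bars × 5 beats/bar = 150 beats total.
150 beats ÷ 25 chords = 6 beats per chord.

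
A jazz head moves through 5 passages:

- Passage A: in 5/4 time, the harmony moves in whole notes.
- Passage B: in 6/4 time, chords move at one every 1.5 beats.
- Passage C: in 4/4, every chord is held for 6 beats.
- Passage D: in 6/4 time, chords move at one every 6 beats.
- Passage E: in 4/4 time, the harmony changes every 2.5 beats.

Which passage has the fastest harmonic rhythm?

A: each chord is 4 beats in 5/4, so 1.25 per bar.
B: each chord is 1.5 beats in 6/4, so 4 per bar.
C: each chord is 6 beats in 4/4, so 2/3 per bar.
D: each chord is 6 beats in 6/4, so 1 per bar.
E: each chord is 2.5 beats in 4/4, so 1.6 per bar.
Fastest is B at 4 chords/bar.

Passage B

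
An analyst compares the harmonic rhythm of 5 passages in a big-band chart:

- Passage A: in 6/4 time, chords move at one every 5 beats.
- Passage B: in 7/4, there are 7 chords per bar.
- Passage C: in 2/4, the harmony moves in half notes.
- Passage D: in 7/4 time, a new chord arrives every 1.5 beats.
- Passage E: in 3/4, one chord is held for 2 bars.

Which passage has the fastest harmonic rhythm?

A: each chord is 5 beats in 6/4, so 1.2 per bar.
B: each chord is 1 beat in 7/4, so 7 per bar.
C: each chord is 2 beats in 2/4, so 1 per bar.
D: each chord is 1.5 beats in 7/4, so 14/3 per bar.
E: each chord is 6 beats in 3/4, so 0.5 per bar.
Fastest is B at 7 chords/bar.

Passage B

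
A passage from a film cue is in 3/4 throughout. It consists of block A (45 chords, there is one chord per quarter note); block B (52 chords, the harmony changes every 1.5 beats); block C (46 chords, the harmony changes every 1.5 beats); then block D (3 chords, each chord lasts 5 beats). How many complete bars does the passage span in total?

69 bars

A: 45 × 1 = 45 beats = 15 bars.
B: 52 × 1.5 = 78 beats = 26 bars.
C: 46 × 1.5 = 69 beats = 23 bars.
D: 3 × 5 = 15 beats = 5 bars.
Total: 15 + 26 + 23 + 5 = 69 bars.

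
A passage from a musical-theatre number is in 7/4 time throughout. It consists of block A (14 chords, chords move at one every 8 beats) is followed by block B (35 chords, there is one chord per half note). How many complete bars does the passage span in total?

26 bars

A: 14 × 8 = 112 beats = 16 bars.
B: 35 × 2 = 70 beats = 10 bars.
Total: 16 + 10 = 26 bars.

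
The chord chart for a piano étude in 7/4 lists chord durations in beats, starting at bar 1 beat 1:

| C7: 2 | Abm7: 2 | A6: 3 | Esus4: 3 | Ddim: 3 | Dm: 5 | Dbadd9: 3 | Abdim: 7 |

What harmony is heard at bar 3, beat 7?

Dbadd9

Beat 7 of bar 3 is beat (3−1)×7 + 7 = 21 overall.
Running totals: C7 ends at 2, Abm7 ends at 4, A6 ends at 7, Esus4 ends at 10, Ddim ends at 13, Dm ends at 18, Dbadd9 ends at 21.
Beat 21 falls within Dbadd9.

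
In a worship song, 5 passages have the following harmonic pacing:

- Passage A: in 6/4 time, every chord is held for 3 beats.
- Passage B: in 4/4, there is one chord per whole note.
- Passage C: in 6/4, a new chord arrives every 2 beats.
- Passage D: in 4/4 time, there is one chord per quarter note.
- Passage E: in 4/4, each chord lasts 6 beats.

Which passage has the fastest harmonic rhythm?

Passage D

A: 6 beats/bar ÷ 3 beats/chord = 2 chords/bar.
B: 4 beats/bar ÷ 4 beats/chord = 1 chord/bar.
C: 6 beats/bar ÷ 2 beats/chord = 3 chords/bar.
D: 4 beats/bar ÷ 1 beat/chord = 4 chords/bar.
E: 4 beats/bar ÷ 6 beats/chord = 2/3 chords/bar.
Fastest is D at 4 chords/bar.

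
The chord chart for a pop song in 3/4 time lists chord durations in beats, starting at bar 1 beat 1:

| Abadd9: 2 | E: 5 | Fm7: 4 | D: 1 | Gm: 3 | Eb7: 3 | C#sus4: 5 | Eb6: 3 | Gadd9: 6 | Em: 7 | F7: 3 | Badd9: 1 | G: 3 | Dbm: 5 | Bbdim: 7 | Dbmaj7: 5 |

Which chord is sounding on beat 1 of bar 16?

Beat 1 of bar 16 is beat (16−1)×3 + 1 = 46 overall.
Running totals: Abadd9 ends at 2, E ends at 7, Fm7 ends at 11, D ends at 12, Gm ends at 15, Eb7 ends at 18, C#sus4 ends at 23, Eb6 ends at 26, Gadd9 ends at 32, Em ends at 39, F7 ends at 42, Badd9 ends at 43, G ends at 46.
Beat 46 falls within G.

G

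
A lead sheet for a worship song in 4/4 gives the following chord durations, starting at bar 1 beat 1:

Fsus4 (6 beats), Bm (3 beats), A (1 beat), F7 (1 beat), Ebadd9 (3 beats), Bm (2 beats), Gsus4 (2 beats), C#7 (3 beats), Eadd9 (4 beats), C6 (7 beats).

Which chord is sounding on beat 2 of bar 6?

Eadd9

Beat 2 of bar 6 is beat (6−1)×4 + 2 = 22 overall.
Running totals: Fsus4 ends at 6, Bm ends at 9, A ends at 10, F7 ends at 11, Ebadd9 ends at 14, Bm ends at 16, Gsus4 ends at 18, C#7 ends at 21, Eadd9 ends at 25.
Beat 22 falls within Eadd9.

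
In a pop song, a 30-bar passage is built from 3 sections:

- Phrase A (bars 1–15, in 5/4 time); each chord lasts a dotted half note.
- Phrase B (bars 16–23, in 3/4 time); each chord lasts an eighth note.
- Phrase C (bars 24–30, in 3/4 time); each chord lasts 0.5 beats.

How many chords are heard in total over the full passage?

115 chords

A has 75 beats and chords last 3 each, so 25 chords.
B has 24 beats and chords last 0.5 each, so 48 chords.
C has 21 beats and chords last 0.5 each, so 42 chords.
Total: 25 + 48 + 42 = 115.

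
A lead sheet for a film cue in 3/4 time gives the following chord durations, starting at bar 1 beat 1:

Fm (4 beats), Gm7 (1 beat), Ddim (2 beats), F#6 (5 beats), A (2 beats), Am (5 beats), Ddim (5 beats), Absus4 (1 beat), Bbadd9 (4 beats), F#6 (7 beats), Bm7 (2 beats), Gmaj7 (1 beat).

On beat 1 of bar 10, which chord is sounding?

Beat 1 of bar 10 is beat (10−1)×3 + 1 = 28 overall.
Running totals: Fm ends at 4, Gm7 ends at 5, Ddim ends at 7, F#6 ends at 12, A ends at 14, Am ends at 19, Ddim ends at 24, Absus4 ends at 25, Bbadd9 ends at 29.
Beat 28 falls within Bbadd9.

Bbadd9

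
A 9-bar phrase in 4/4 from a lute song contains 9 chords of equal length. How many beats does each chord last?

4 beats

9 bars × 4 beats/bar = 36 beats total.
36 beats ÷ 9 chords = 4 beats per chord.
(That is a whole note.)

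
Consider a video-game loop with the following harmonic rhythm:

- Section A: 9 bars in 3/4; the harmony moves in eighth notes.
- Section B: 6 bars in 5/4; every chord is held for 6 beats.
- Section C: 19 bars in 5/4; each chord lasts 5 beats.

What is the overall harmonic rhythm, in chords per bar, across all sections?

A: 9 × 3 = 27 beats ÷ 0.5 = 54 chords.
B: 6 × 5 = 30 beats ÷ 6 = 5 chords.
C: 19 × 5 = 95 beats ÷ 5 = 19 chords.
Overall: 78 chords over 34 bars → 78/34 = 39/17 chords per bar.

39/17 chords per bar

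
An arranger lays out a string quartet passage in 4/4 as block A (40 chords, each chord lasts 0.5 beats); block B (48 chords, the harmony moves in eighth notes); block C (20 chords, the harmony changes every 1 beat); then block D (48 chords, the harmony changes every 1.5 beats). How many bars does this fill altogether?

A: 40 × 0.5 = 20 beats = 5 bars.
B: 48 × 0.5 = 24 beats = 6 bars.
C: 20 × 1 = 20 beats = 5 bars.
D: 48 × 1.5 = 72 beats = 18 bars.
Total: 5 + 6 + 5 + 18 = 34 bars.

34 bars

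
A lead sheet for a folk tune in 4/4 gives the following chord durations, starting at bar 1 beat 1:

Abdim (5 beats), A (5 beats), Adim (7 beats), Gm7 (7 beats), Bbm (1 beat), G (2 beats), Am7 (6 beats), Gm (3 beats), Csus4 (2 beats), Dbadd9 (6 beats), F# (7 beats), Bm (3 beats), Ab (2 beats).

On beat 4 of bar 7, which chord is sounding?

Beat 4 of bar 7 is beat (7−1)×4 + 4 = 28 overall.
Running totals: Abdim ends at 5, A ends at 10, Adim ends at 17, Gm7 ends at 24, Bbm ends at 25, G ends at 27, Am7 ends at 33.
Beat 28 falls within Am7.

Am7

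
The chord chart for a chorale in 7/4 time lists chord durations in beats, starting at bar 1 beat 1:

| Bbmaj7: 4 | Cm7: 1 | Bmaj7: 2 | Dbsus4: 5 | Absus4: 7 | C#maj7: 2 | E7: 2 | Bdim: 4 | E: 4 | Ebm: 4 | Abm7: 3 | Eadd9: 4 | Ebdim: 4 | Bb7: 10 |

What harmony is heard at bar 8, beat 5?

Beat 5 of bar 8 is beat (8−1)×7 + 5 = 54 overall.
Running totals: Bbmaj7 ends at 4, Cm7 ends at 5, Bmaj7 ends at 7, Dbsus4 ends at 12, Absus4 ends at 19, C#maj7 ends at 21, E7 ends at 23, Bdim ends at 27, E ends at 31, Ebm ends at 35, Abm7 ends at 38, Eadd9 ends at 42, Ebdim ends at 46, Bb7 ends at 56.
Beat 54 falls within Bb7.

Bb7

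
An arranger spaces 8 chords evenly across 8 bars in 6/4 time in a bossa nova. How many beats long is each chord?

8 bars × 6 beats/bar = 48 beats total.
48 beats ÷ 8 chords = 6 beats per chord.

6 beats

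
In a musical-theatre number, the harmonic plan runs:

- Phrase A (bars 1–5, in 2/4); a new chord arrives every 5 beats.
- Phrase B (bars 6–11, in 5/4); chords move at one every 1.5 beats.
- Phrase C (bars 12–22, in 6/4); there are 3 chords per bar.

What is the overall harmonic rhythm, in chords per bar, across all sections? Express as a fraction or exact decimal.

2.5 chords per bar

A: 5 bars of 2 beats is 10 beats; at 5 beats each that's 2 chords.
B: 6 bars of 5 beats is 30 beats; at 1.5 beats each that's 20 chords.
C: 11 bars of 6 beats is 66 beats; at 2 beats each that's 33 chords.
Overall: 55 chords over 22 bars → 55/22 = 2.5 chords per bar.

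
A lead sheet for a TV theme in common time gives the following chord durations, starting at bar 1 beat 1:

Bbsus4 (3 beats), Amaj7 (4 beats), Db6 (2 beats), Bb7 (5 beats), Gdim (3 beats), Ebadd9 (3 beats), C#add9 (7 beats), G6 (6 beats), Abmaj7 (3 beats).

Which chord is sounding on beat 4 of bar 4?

Gdim

Beat 4 of bar 4 is beat (4−1)×4 + 4 = 16 overall.
Running totals: Bbsus4 ends at 3, Amaj7 ends at 7, Db6 ends at 9, Bb7 ends at 14, Gdim ends at 17.
Beat 16 falls within Gdim.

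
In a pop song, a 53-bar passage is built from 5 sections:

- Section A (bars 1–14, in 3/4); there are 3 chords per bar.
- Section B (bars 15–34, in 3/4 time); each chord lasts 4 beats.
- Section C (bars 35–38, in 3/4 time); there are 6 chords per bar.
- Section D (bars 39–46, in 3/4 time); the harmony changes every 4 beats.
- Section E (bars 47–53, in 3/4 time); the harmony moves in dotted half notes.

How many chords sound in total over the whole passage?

94 chords

A: 14·3 = 42 beats, 42/1 = 42 chords.
B: 20·3 = 60 beats, 60/4 = 15 chords.
C: 4·3 = 12 beats, 12/0.5 = 24 chords.
D: 8·3 = 24 beats, 24/4 = 6 chords.
E: 7·3 = 21 beats, 21/3 = 7 chords.
Total: 42 + 15 + 24 + 6 + 7 = 94.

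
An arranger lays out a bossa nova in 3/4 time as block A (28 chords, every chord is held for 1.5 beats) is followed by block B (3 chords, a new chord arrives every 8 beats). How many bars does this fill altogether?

22 bars

A: 28 × 1.5 = 42 beats = 14 bars.
B: 3 × 8 = 24 beats = 8 bars.
Total: 14 + 8 = 22 bars.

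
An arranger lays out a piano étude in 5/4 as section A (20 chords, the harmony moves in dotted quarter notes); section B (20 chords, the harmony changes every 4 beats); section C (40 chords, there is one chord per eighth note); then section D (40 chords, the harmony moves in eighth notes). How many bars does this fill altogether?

A: 20 × 1.5 = 30 beats = 6 bars.
B: 20 × 4 = 80 beats = 16 bars.
C: 40 × 0.5 = 20 beats = 4 bars.
D: 40 × 0.5 = 20 beats = 4 bars.
Total: 6 + 16 + 4 + 4 = 30 bars.

30 bars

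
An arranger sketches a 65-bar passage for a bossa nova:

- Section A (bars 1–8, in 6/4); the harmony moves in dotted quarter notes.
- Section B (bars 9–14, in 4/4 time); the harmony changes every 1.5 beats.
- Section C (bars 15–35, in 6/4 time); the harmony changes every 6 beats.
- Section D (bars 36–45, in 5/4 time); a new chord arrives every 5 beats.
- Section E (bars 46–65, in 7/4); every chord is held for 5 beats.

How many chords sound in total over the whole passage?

107 chords

A: 8 bars × 6 beats = 48 beats; 1.5 beats/chord → 32 chords.
B: 6 bars × 4 beats = 24 beats; 1.5 beats/chord → 16 chords.
C: 21 bars × 6 beats = 126 beats; 6 beats/chord → 21 chords.
D: 10 bars × 5 beats = 50 beats; 5 beats/chord → 10 chords.
E: 20 bars × 7 beats = 140 beats; 5 beats/chord → 28 chords.
Total: 32 + 16 + 21 + 10 + 28 = 107.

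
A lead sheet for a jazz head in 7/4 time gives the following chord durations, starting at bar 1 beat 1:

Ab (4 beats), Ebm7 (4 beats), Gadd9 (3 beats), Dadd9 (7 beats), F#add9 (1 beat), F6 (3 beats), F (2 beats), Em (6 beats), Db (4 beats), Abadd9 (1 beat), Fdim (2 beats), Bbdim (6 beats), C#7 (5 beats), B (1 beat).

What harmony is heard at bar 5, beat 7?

Abadd9

Beat 7 of bar 5 is beat (5−1)×7 + 7 = 35 overall.
Running totals: Ab ends at 4, Ebm7 ends at 8, Gadd9 ends at 11, Dadd9 ends at 18, F#add9 ends at 19, F6 ends at 22, F ends at 24, Em ends at 30, Db ends at 34, Abadd9 ends at 35.
Beat 35 falls within Abadd9.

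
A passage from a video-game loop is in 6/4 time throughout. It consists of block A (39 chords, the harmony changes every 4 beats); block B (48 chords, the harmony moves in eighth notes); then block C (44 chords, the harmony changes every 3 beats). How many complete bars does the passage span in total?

A: 39 × 4 = 156 beats = 26 bars.
B: 48 × 0.5 = 24 beats = 4 bars.
C: 44 × 3 = 132 beats = 22 bars.
Total: 26 + 4 + 22 = 52 bars.

52 bars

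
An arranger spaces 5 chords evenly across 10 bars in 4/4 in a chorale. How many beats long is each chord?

10 bars × 4 beats/bar = 40 beats total.
40 beats ÷ 5 chords = 8 beats per chord.

8 beats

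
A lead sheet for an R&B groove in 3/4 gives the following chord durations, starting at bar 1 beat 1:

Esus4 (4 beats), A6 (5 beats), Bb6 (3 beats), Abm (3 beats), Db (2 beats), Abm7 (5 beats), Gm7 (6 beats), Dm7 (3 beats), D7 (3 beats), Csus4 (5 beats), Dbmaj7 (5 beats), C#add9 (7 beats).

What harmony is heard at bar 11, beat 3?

D7

Beat 3 of bar 11 is beat (11−1)×3 + 3 = 33 overall.
Running totals: Esus4 ends at 4, A6 ends at 9, Bb6 ends at 12, Abm ends at 15, Db ends at 17, Abm7 ends at 22, Gm7 ends at 28, Dm7 ends at 31, D7 ends at 34.
Beat 33 falls within D7.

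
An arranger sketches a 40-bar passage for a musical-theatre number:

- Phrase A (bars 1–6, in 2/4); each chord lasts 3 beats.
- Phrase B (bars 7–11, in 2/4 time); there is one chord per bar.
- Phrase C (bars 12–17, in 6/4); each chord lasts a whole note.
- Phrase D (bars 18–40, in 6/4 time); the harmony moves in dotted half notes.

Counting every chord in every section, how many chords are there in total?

64 chords

A: 6·2 = 12 beats, 12/3 = 4 chords.
B: 5·2 = 10 beats, 10/2 = 5 chords.
C: 6·6 = 36 beats, 36/4 = 9 chords.
D: 23·6 = 138 beats, 138/3 = 46 chords.
Total: 4 + 5 + 9 + 46 = 64.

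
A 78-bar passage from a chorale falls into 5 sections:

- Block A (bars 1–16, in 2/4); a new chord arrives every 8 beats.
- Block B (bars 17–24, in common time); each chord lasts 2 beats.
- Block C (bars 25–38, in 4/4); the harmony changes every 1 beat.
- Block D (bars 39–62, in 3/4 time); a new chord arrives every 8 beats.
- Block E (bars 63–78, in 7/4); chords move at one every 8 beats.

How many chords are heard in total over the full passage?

A: 16·2 = 32 beats, 32/8 = 4 chords.
B: 8·4 = 32 beats, 32/2 = 16 chords.
C: 14·4 = 56 beats, 56/1 = 56 chords.
D: 24·3 = 72 beats, 72/8 = 9 chords.
E: 16·7 = 112 beats, 112/8 = 14 chords.
Total: 4 + 16 + 56 + 9 + 14 = 99.

99 chords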